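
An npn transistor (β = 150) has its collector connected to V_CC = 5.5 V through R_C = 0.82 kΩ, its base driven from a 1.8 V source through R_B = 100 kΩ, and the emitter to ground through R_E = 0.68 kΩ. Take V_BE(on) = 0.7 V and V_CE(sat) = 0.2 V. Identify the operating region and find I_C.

Assume active. Base-emitter loop: I_B = (V_BB − V_BE)/(R_B + (β+1)R_E) = (1.8 − 0.7)/(100 + 151×0.68) = 0.00543 mA.
I_C = β·I_B = 150×0.00543 = 0.814 mA.
V_CE = V_CC − I_C·R_C − I_E·R_E = 5.5 − 0.814×0.82 − 0.82×0.68 = 4.28 V > V_CE(sat), so the active-region assumption holds.

active; I_C ≈ 0.81 mA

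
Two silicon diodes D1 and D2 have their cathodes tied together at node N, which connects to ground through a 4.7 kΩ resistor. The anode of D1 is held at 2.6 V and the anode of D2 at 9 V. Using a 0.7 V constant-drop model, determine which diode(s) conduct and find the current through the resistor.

Only D2 conducts; I_R ≈ 1.8 mA

Assume both conduct. Then node N would need to be at both 2.6−0.7 = 1.9 V and 9−0.7 = 8.3 V, which is impossible.
Assume only D2 conducts: V_N = 9 − 0.7 = 8.3 V, so I_R = 8.3/4.7 = 1.77 mA.
Check D1: its anode-to-cathode voltage is 2.6 − 8.3 = -5.7 V < 0.7 V, so it is off. The assumption is consistent.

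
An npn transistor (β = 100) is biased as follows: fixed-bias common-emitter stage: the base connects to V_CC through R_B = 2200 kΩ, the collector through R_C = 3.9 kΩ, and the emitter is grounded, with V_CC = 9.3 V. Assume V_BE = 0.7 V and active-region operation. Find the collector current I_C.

Base loop: V_CC = I_B·R_B + V_BE, so I_B = (9.3 − 0.7)/2200 kΩ = 0.00391 mA.
In the active region I_C = β·I_B = 100 × 0.00391 = 0.391 mA.
Collector loop: V_CE = V_CC − I_C·R_C = 9.3 − 0.391×3.9 = 7.78 V.
Since V_CE = 7.78 V > V_CE(sat) ≈ 0.2 V, the transistor is in the active region as assumed.

I_C ≈ 0.39 mA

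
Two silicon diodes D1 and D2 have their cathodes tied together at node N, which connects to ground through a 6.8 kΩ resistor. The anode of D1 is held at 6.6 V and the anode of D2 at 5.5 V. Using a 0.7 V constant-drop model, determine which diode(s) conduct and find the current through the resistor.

Only D1 conducts; I_R ≈ 0.87 mA

Assume both conduct. Then node N would need to be at both 6.6−0.7 = 5.9 V and 5.5−0.7 = 4.8 V, which is impossible.
Assume only D1 conducts: V_N = 6.6 − 0.7 = 5.9 V, so I_R = 5.9/6.8 = 0.868 mA.
Check D2: its anode-to-cathode voltage is 5.5 − 5.9 = -0.4 V < 0.7 V, so it is off. The assumption is consistent.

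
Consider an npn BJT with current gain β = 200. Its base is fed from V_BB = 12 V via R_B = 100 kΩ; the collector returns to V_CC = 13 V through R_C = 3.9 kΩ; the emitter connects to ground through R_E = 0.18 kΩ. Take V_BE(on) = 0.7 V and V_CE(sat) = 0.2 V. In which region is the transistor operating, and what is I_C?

Assume active: I_B = (12 − 0.7)/(100 + 201×0.18) = 0.083 mA, I_C = β·I_B = 16.6 mA.
Then V_CE = 13 − 16.6×3.9 − 16.7×0.18 = -54.7 V < 0.2 V — the active assumption fails.
Re-solve with V_CE = 0.2 V. KCL at the emitter: V_E/R_E = (V_BB−0.7−V_E)/R_B + (V_CC−0.2−V_E)/R_C, giving V_E = 0.583 V.
I_C = (V_CC − 0.2 − V_E)/R_C = (12.8 − 0.583)/3.9 = 3.13 mA.
Check: I_B = (11.3 − 0.583)/100 = 0.107 mA, and β·I_B = 21.4 mA > I_C, confirming saturation.

saturation; I_C ≈ 3.1 mA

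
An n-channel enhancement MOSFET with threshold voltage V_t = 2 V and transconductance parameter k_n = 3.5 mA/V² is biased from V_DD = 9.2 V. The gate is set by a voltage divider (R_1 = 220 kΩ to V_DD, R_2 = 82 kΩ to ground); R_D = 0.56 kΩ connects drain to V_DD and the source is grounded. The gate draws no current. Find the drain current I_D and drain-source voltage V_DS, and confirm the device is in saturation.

I_D ≈ 0.43 mA, V_DS ≈ 9 V

V_G = V_DD·R_2/(R_1+R_2) = 9.2×82/302 = 2.5 V. With the source grounded, V_GS = V_G = 2.5 V.
Assume saturation: I_D = (k_n/2)(V_GS − V_t)² = (3.5/2)×(2.5 − 2)² = 1.75×0.498² = 0.434 mA.
V_DS = V_DD − I_D·R_D = 9.2 − 0.434×0.56 = 8.96 V.
Saturation requires V_DS ≥ V_GS − V_t = 0.498 V; 8.96 ≥ 0.498 ✓.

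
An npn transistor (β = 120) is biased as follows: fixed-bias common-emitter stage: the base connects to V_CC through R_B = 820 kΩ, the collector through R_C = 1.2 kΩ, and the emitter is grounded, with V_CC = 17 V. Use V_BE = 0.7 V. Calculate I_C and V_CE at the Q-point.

I_C ≈ 2.4 mA, V_CE ≈ 14 V

Base loop: V_CC = I_B·R_B + V_BE, so I_B = (17 − 0.7)/820 kΩ = 0.0199 mA.
In the active region I_C = β·I_B = 120 × 0.0199 = 2.39 mA.
Collector loop: V_CE = V_CC − I_C·R_C = 17 − 2.39×1.2 = 14.1 V.
Since V_CE = 14.1 V > V_CE(sat) ≈ 0.2 V, the transistor is in the active region as assumed.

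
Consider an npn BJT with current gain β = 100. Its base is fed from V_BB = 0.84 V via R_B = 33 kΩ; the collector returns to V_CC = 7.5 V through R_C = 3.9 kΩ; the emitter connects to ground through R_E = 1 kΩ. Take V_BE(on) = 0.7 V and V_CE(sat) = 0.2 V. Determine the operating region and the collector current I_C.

active; I_C ≈ 0.1 mA

Assume active. Base-emitter loop: I_B = (V_BB − V_BE)/(R_B + (β+1)R_E) = (0.84 − 0.7)/(33 + 101×1) = 0.00104 mA.
I_C = β·I_B = 100×0.00104 = 0.104 mA.
V_CE = V_CC − I_C·R_C − I_E·R_E = 7.5 − 0.104×3.9 − 0.106×1 = 6.99 V > V_CE(sat), so the active-region assumption holds.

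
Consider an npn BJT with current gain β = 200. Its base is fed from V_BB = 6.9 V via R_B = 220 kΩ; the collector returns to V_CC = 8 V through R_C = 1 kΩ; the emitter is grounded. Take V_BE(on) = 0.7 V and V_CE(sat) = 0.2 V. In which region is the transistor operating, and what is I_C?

Assume active. Base-emitter loop: I_B = (V_BB − V_BE)/R_B = (6.9 − 0.7)/220 = 0.0282 mA.
I_C = β·I_B = 200×0.0282 = 5.64 mA.
V_CE = V_CC − I_C·R_C = 8 − 5.64×1 = 2.36 V > V_CE(sat), so the active-region assumption holds.

active; I_C ≈ 5.6 mA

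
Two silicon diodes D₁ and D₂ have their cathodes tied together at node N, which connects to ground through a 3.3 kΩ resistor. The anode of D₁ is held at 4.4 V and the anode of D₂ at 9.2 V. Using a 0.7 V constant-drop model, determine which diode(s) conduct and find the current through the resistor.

Assume both conduct. Then node N would need to be at both 4.4−0.7 = 3.7 V and 9.2−0.7 = 8.5 V, which is impossible.
Assume only D₂ conducts: V_N = 9.2 − 0.7 = 8.5 V, so I_R = 8.5/3.3 = 2.58 mA.
Check D₁: its anode-to-cathode voltage is 4.4 − 8.5 = -4.1 V < 0.7 V, so it is off. The assumption is consistent.

Only D₂ conducts; I_R ≈ 2.6 mA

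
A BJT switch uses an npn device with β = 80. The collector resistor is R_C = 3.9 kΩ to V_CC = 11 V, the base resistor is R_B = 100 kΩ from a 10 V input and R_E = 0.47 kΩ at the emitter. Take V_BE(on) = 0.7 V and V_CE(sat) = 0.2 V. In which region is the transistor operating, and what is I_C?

Assume active: I_B = (10 − 0.7)/(100 + 81×0.47) = 0.0674 mA, I_C = β·I_B = 5.39 mA.
Then V_CE = 11 − 5.39×3.9 − 5.46×0.47 = -12.6 V < 0.2 V — the active assumption fails.
Re-solve with V_CE = 0.2 V. KCL at the emitter: V_E/R_E = (V_BB−0.7−V_E)/R_B + (V_CC−0.2−V_E)/R_C, giving V_E = 1.2 V.
I_C = (V_CC − 0.2 − V_E)/R_C = (10.8 − 1.2)/3.9 = 2.46 mA.
Check: I_B = (9.3 − 1.2)/100 = 0.081 mA, and β·I_B = 6.48 mA > I_C, confirming saturation.

saturation; I_C ≈ 2.5 mA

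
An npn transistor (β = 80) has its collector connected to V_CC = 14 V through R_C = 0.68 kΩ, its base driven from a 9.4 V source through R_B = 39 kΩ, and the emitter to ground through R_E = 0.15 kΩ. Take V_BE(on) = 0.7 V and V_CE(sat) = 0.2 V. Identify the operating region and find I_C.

Assume active. Base-emitter loop: I_B = (V_BB − V_BE)/(R_B + (β+1)R_E) = (9.4 − 0.7)/(39 + 81×0.15) = 0.17 mA.
I_C = β·I_B = 80×0.17 = 13.6 mA.
V_CE = V_CC − I_C·R_C − I_E·R_E = 14 − 13.6×0.68 − 13.8×0.15 = 2.68 V > V_CE(sat), so the active-region assumption holds.

active; I_C ≈ 14 mA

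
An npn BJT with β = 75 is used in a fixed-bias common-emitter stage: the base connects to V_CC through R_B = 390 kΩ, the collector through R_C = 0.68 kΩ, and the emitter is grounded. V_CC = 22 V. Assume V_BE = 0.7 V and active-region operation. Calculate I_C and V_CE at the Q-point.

I_C ≈ 4.1 mA, V_CE ≈ 19 V

Base loop: V_CC = I_B·R_B + V_BE, so I_B = (22 − 0.7)/390 kΩ = 0.0546 mA.
In the active region I_C = β·I_B = 75 × 0.0546 = 4.1 mA.
Collector loop: V_CE = V_CC − I_C·R_C = 22 − 4.1×0.68 = 19.2 V.
Since V_CE = 19.2 V > V_CE(sat) ≈ 0.2 V, the transistor is in the active region as assumed.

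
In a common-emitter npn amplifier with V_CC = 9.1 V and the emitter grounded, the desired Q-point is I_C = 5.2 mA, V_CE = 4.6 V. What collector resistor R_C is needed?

Collector loop: V_CC = I_C·R_C + V_CE.
R_C = (V_CC − V_CE)/I_C = (9.1 − 4.6)/5.2 = 0.865 kΩ.

R_C ≈ 0.87 kΩ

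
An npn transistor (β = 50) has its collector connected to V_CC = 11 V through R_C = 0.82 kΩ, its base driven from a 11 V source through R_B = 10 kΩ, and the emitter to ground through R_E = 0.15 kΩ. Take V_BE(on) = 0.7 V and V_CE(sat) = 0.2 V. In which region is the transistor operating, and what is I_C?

Assume active: I_B = (11 − 0.7)/(10 + 51×0.15) = 0.584 mA, I_C = β·I_B = 29.2 mA.
Then V_CE = 11 − 29.2×0.82 − 29.8×0.15 = -17.4 V < 0.2 V — the active assumption fails.
Re-solve with V_CE = 0.2 V. KCL at the emitter: V_E/R_E = (V_BB−0.7−V_E)/R_B + (V_CC−0.2−V_E)/R_C, giving V_E = 1.78 V.
I_C = (V_CC − 0.2 − V_E)/R_C = (10.8 − 1.78)/0.82 = 11 mA.
Check: I_B = (10.3 − 1.78)/10 = 0.852 mA, and β·I_B = 42.6 mA > I_C, confirming saturation.

saturation; I_C ≈ 11 mA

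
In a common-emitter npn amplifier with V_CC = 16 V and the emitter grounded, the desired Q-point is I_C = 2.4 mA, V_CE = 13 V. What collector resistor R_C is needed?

R_C ≈ 1.2 kΩ

Collector loop: V_CC = I_C·R_C + V_CE.
R_C = (V_CC − V_CE)/I_C = (16 − 13)/2.4 = 1.25 kΩ.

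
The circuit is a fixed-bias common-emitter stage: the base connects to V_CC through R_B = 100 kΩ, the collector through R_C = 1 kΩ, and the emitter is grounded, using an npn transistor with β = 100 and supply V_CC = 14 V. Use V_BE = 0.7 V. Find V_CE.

V_CE ≈ 0.7 V

Base loop: V_CC = I_B·R_B + V_BE, so I_B = (14 − 0.7)/100 kΩ = 0.133 mA.
In the active region I_C = β·I_B = 100 × 0.133 = 13.3 mA.
Collector loop: V_CE = V_CC − I_C·R_C = 14 − 13.3×1 = 0.7 V.
Since V_CE = 0.7 V > V_CE(sat) ≈ 0.2 V, the transistor is in the active region as assumed.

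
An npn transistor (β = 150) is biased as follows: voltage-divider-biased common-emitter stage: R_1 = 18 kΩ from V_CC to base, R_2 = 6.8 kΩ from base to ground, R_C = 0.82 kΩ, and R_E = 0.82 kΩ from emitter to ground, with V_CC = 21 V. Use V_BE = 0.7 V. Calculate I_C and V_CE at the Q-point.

I_C ≈ 5.9 mA, V_CE ≈ 11 V

Thevenize the base divider: V_Th = V_CC·R_2/(R_1+R_2) = 21×6.8/24.8 = 5.76 V, R_Th = R_1‖R_2 = 4.94 kΩ.
Base-emitter loop: V_Th = I_B·R_Th + V_BE + (β+1)I_B·R_E, so I_B = (5.76 − 0.7) / (4.94 + 151×0.82) = 0.0393 mA.
I_C = β·I_B = 150×0.0393 = 5.89 mA, and I_E = (β+1)I_B = 5.93 mA.
V_CE = V_CC − I_C·R_C − I_E·R_E = 21 − 5.89×0.82 − 5.93×0.82 = 11.3 V.
V_CE = 11.3 V > 0.2 V confirms active-region operation.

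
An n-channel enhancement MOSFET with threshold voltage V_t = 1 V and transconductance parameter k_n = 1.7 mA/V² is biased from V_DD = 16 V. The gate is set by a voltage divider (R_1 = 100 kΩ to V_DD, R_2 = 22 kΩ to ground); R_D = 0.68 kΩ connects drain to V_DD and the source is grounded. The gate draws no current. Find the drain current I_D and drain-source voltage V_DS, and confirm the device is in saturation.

I_D ≈ 3 mA, V_DS ≈ 14 V

V_G = V_DD·R_2/(R_1+R_2) = 16×22/122 = 2.89 V. With the source grounded, V_GS = V_G = 2.89 V.
Assume saturation: I_D = (k_n/2)(V_GS − V_t)² = (1.7/2)×(2.89 − 1)² = 0.85×1.89² = 3.02 mA.
V_DS = V_DD − I_D·R_D = 16 − 3.02×0.68 = 13.9 V.
Saturation requires V_DS ≥ V_GS − V_t = 1.89 V; 13.9 ≥ 1.89 ✓.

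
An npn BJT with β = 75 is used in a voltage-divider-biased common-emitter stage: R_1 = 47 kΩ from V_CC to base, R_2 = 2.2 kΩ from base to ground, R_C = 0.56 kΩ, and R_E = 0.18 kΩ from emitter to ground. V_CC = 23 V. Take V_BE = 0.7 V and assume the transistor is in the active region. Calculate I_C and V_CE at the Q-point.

I_C ≈ 1.6 mA, V_CE ≈ 22 V

Thevenize the base divider: V_Th = V_CC·R_2/(R_1+R_2) = 23×2.2/49.2 = 1.03 V, R_Th = R_1‖R_2 = 2.1 kΩ.
Base-emitter loop: V_Th = I_B·R_Th + V_BE + (β+1)I_B·R_E, so I_B = (1.03 − 0.7) / (2.1 + 76×0.18) = 0.0208 mA.
I_C = β·I_B = 75×0.0208 = 1.56 mA, and I_E = (β+1)I_B = 1.58 mA.
V_CE = V_CC − I_C·R_C − I_E·R_E = 23 − 1.56×0.56 − 1.58×0.18 = 21.8 V.
V_CE = 21.8 V > 0.2 V confirms active-region operation.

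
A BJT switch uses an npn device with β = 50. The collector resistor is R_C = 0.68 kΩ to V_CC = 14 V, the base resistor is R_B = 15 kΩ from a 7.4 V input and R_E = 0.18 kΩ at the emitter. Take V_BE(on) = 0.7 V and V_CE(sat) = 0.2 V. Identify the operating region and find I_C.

Assume active. Base-emitter loop: I_B = (V_BB − V_BE)/(R_B + (β+1)R_E) = (7.4 − 0.7)/(15 + 51×0.18) = 0.277 mA.
I_C = β·I_B = 50×0.277 = 13.9 mA.
V_CE = V_CC − I_C·R_C − I_E·R_E = 14 − 13.9×0.68 − 14.1×0.18 = 2.04 V > V_CE(sat), so the active-region assumption holds.

active; I_C ≈ 14 mA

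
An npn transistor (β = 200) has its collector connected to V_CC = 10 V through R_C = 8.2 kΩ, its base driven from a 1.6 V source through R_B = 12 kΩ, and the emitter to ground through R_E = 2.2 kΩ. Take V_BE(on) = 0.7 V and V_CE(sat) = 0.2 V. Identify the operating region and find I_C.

Assume active. Base-emitter loop: I_B = (V_BB − V_BE)/(R_B + (β+1)R_E) = (1.6 − 0.7)/(12 + 201×2.2) = 0.00198 mA.
I_C = β·I_B = 200×0.00198 = 0.396 mA.
V_CE = V_CC − I_C·R_C − I_E·R_E = 10 − 0.396×8.2 − 0.398×2.2 = 5.87 V > V_CE(sat), so the active-region assumption holds.

active; I_C ≈ 0.4 mA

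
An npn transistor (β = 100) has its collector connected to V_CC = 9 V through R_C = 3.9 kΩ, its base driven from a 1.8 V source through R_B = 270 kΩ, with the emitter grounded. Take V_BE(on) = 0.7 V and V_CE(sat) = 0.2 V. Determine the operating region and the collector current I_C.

Assume active. Base-emitter loop: I_B = (V_BB − V_BE)/R_B = (1.8 − 0.7)/270 = 0.00407 mA.
I_C = β·I_B = 100×0.00407 = 0.407 mA.
V_CE = V_CC − I_C·R_C = 9 − 0.407×3.9 = 7.41 V > V_CE(sat), so the active-region assumption holds.

active; I_C ≈ 0.41 mA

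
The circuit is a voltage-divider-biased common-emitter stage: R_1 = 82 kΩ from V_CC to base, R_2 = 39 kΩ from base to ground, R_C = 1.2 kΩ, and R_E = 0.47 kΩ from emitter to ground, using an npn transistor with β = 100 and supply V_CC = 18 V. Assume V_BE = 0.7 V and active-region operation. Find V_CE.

Thevenize the base divider: V_Th = V_CC·R_2/(R_1+R_2) = 18×39/121 = 5.8 V, R_Th = R_1‖R_2 = 26.4 kΩ.
Base-emitter loop: V_Th = I_B·R_Th + V_BE + (β+1)I_B·R_E, so I_B = (5.8 − 0.7) / (26.4 + 101×0.47) = 0.069 mA.
I_C = β·I_B = 100×0.069 = 6.9 mA, and I_E = (β+1)I_B = 6.97 mA.
V_CE = V_CC − I_C·R_C − I_E·R_E = 18 − 6.9×1.2 − 6.97×0.47 = 6.44 V.
V_CE = 6.44 V > 0.2 V confirms active-region operation.

V_CE ≈ 6.4 V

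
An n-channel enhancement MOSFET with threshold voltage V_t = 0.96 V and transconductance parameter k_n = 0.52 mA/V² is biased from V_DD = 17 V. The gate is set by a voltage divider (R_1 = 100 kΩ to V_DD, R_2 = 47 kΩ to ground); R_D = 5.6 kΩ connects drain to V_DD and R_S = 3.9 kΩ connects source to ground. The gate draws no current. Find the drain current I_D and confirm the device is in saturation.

I_D ≈ 0.72 mA

V_G = V_DD·R_2/(R_1+R_2) = 17×47/147 = 5.44 V.
Assume saturation: I_D = (k_n/2)(V_GS − V_t)² with V_GS = V_G − I_D·R_S = 5.44 − 3.9·I_D.
Substituting gives 3.95·I_D² − 10.1·I_D + 5.21 = 0, with roots I_D = 0.721 or 1.83 mA.
The root I_D = 1.83 mA gives V_GS = -1.69 V ≤ V_t, so take I_D = 0.721 mA.
Then V_GS = 2.62 V and V_DS = V_DD − I_D(R_D+R_S) = 17 − 0.721×9.5 = 10.2 V.
Saturation requires V_DS ≥ V_GS − V_t = 1.66 V; 10.2 ≥ 1.66 ✓.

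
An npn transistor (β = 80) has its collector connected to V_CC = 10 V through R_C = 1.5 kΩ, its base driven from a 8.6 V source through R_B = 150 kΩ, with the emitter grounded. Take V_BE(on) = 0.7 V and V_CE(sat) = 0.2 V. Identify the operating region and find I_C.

Assume active. Base-emitter loop: I_B = (V_BB − V_BE)/R_B = (8.6 − 0.7)/150 = 0.0527 mA.
I_C = β·I_B = 80×0.0527 = 4.21 mA.
V_CE = V_CC − I_C·R_C = 10 − 4.21×1.5 = 3.68 V > V_CE(sat), so the active-region assumption holds.

active; I_C ≈ 4.2 mA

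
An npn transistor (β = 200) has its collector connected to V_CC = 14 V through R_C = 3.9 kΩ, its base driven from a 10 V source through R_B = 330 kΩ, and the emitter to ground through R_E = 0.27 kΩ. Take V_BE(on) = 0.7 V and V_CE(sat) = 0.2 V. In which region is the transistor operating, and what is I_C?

Assume active: I_B = (10 − 0.7)/(330 + 201×0.27) = 0.0242 mA, I_C = β·I_B = 4.84 mA.
Then V_CE = 14 − 4.84×3.9 − 4.86×0.27 = -6.19 V < 0.2 V — the active assumption fails.
Re-solve with V_CE = 0.2 V. KCL at the emitter: V_E/R_E = (V_BB−0.7−V_E)/R_B + (V_CC−0.2−V_E)/R_C, giving V_E = 0.9 V.
I_C = (V_CC − 0.2 − V_E)/R_C = (13.8 − 0.9)/3.9 = 3.31 mA.
Check: I_B = (9.3 − 0.9)/330 = 0.0255 mA, and β·I_B = 5.09 mA > I_C, confirming saturation.

saturation; I_C ≈ 3.3 mA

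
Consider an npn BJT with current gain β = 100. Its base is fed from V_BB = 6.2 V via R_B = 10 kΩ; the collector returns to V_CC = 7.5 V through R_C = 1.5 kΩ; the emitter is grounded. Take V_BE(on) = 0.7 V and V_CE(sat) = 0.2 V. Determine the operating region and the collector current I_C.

Assume active: I_B = (6.2 − 0.7)/10 = 0.55 mA, giving I_C = β·I_B = 55 mA.
But then V_CE = 7.5 − 55×1.5 = -75 V < V_CE(sat) = 0.2 V — impossible in the active region.
So the transistor is saturated. With V_CE = 0.2 V, I_C = (V_CC − 0.2)/R_C = 7.3/1.5 = 4.87 mA.
Check: β·I_B = 55 mA > I_C = 4.87 mA, confirming saturation.

saturation; I_C ≈ 4.9 mA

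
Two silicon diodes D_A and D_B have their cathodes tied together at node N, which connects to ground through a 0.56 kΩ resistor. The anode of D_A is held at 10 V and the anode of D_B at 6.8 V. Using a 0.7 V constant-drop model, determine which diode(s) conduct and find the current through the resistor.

Only D_A conducts; I_R ≈ 17 mA

Assume both conduct. Then node N would need to be at both 10−0.7 = 9.3 V and 6.8−0.7 = 6.1 V, which is impossible.
Assume only D_A conducts: V_N = 10 − 0.7 = 9.3 V, so I_R = 9.3/0.56 = 16.6 mA.
Check D_B: its anode-to-cathode voltage is 6.8 − 9.3 = -2.5 V < 0.7 V, so it is off. The assumption is consistent.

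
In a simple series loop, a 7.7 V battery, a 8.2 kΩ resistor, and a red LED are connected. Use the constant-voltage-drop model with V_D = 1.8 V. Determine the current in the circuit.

I ≈ 0.72 mA

KVL around the loop: 7.7 = V_D + I·R = 1.8 + I × 8.2 kΩ.
So I = (7.7 − 1.8) / 8.2 kΩ = 5.9 / 8.2 = 0.72 mA.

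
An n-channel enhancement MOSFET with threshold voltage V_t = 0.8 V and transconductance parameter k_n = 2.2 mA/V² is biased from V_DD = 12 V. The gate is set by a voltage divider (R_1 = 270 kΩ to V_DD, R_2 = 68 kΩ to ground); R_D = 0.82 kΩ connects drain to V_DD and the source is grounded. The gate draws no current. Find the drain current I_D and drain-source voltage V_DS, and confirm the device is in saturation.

I_D ≈ 2.9 mA, V_DS ≈ 9.6 V

V_G = V_DD·R_2/(R_1+R_2) = 12×68/338 = 2.41 V. With the source grounded, V_GS = V_G = 2.41 V.
Assume saturation: I_D = (k_n/2)(V_GS − V_t)² = (2.2/2)×(2.41 − 0.8)² = 1.1×1.61² = 2.87 mA.
V_DS = V_DD − I_D·R_D = 12 − 2.87×0.82 = 9.65 V.
Saturation requires V_DS ≥ V_GS − V_t = 1.61 V; 9.65 ≥ 1.61 ✓.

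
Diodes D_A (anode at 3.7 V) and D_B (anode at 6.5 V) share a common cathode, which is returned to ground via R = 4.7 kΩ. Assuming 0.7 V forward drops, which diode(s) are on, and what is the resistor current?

Assume both conduct. Then node N would need to be at both 3.7−0.7 = 3 V and 6.5−0.7 = 5.8 V, which is impossible.
Assume only D_B conducts: V_N = 6.5 − 0.7 = 5.8 V, so I_R = 5.8/4.7 = 1.23 mA.
Check D_A: its anode-to-cathode voltage is 3.7 − 5.8 = -2.1 V < 0.7 V, so it is off. The assumption is consistent.

Only D_B conducts; I_R ≈ 1.2 mA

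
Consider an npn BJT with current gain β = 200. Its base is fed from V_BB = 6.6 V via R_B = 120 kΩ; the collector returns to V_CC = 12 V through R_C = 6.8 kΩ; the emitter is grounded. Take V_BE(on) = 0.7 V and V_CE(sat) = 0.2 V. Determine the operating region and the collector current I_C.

saturation; I_C ≈ 1.7 mA

Assume active: I_B = (6.6 − 0.7)/120 = 0.0492 mA, giving I_C = β·I_B = 9.83 mA.
But then V_CE = 12 − 9.83×6.8 = -54.9 V < V_CE(sat) = 0.2 V — impossible in the active region.
So the transistor is saturated. With V_CE = 0.2 V, I_C = (V_CC − 0.2)/R_C = 11.8/6.8 = 1.74 mA.
Check: β·I_B = 9.83 mA > I_C = 1.74 mA, confirming saturation.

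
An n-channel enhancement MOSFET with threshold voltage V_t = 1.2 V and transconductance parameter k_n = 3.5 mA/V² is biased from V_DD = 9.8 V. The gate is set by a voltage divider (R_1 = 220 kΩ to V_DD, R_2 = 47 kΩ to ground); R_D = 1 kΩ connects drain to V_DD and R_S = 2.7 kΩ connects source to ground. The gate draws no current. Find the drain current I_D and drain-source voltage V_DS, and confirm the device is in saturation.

V_G = V_DD·R_2/(R_1+R_2) = 9.8×47/267 = 1.73 V.
Assume saturation: I_D = (k_n/2)(V_GS − V_t)² with V_GS = V_G − I_D·R_S = 1.73 − 2.7·I_D.
Substituting gives 12.8·I_D² − 5.96·I_D + 0.483 = 0, with roots I_D = 0.104 or 0.363 mA.
The root I_D = 0.363 mA gives V_GS = 0.744 V ≤ V_t, so take I_D = 0.104 mA.
Then V_GS = 1.44 V and V_DS = V_DD − I_D(R_D+R_S) = 9.8 − 0.104×3.7 = 9.41 V.
Saturation requires V_DS ≥ V_GS − V_t = 0.244 V; 9.41 ≥ 0.244 ✓.

I_D ≈ 0.1 mA, V_DS ≈ 9.4 V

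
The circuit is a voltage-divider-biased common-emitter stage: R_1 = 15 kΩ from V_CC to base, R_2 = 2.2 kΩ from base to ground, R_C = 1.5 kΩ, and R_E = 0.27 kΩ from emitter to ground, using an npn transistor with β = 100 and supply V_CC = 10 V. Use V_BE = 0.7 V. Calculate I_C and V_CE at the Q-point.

Thevenize the base divider: V_Th = V_CC·R_2/(R_1+R_2) = 10×2.2/17.2 = 1.28 V, R_Th = R_1‖R_2 = 1.92 kΩ.
Base-emitter loop: V_Th = I_B·R_Th + V_BE + (β+1)I_B·R_E, so I_B = (1.28 − 0.7) / (1.92 + 101×0.27) = 0.0198 mA.
I_C = β·I_B = 100×0.0198 = 1.98 mA, and I_E = (β+1)I_B = 2 mA.
V_CE = V_CC − I_C·R_C − I_E·R_E = 10 − 1.98×1.5 − 2×0.27 = 6.48 V.
V_CE = 6.48 V > 0.2 V confirms active-region operation.

I_C ≈ 2 mA, V_CE ≈ 6.5 V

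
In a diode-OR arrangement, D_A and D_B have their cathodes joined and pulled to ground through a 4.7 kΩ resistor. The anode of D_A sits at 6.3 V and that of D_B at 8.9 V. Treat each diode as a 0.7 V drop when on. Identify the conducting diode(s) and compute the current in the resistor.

Only D_B conducts; I_R ≈ 1.7 mA

Assume both conduct. Then node N would need to be at both 6.3−0.7 = 5.6 V and 8.9−0.7 = 8.2 V, which is impossible.
Assume only D_B conducts: V_N = 8.9 − 0.7 = 8.2 V, so I_R = 8.2/4.7 = 1.74 mA.
Check D_A: its anode-to-cathode voltage is 6.3 − 8.2 = -1.9 V < 0.7 V, so it is off. The assumption is consistent.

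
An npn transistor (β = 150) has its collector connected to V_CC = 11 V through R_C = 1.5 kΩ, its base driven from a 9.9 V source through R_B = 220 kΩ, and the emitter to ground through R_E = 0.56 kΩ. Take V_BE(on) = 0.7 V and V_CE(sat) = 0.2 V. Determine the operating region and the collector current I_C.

active; I_C ≈ 4.5 mA

Assume active. Base-emitter loop: I_B = (V_BB − V_BE)/(R_B + (β+1)R_E) = (9.9 − 0.7)/(220 + 151×0.56) = 0.0302 mA.
I_C = β·I_B = 150×0.0302 = 4.53 mA.
V_CE = V_CC − I_C·R_C − I_E·R_E = 11 − 4.53×1.5 − 4.56×0.56 = 1.65 V > V_CE(sat), so the active-region assumption holds.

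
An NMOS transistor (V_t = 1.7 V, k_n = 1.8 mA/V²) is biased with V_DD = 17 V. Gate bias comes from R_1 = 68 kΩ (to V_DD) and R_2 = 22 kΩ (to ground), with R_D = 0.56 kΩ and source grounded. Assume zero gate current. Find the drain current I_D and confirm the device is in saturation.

V_G = V_DD·R_2/(R_1+R_2) = 17×22/90 = 4.16 V. With the source grounded, V_GS = V_G = 4.16 V.
Assume saturation: I_D = (k_n/2)(V_GS − V_t)² = (1.8/2)×(4.16 − 1.7)² = 0.9×2.46² = 5.43 mA.
V_DS = V_DD − I_D·R_D = 17 − 5.43×0.56 = 14 V.
Saturation requires V_DS ≥ V_GS − V_t = 2.46 V; 14 ≥ 2.46 ✓.

I_D ≈ 5.4 mA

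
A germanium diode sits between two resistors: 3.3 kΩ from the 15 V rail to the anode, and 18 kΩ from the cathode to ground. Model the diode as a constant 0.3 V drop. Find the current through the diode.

The two resistors are in series with the diode, so KVL gives 15 = I·3.3 + 0.3 + I·18.
I = (15 − 0.3) / (3.3 + 18) kΩ = 14.7 / 21.3 = 0.69 mA.

I ≈ 0.69 mA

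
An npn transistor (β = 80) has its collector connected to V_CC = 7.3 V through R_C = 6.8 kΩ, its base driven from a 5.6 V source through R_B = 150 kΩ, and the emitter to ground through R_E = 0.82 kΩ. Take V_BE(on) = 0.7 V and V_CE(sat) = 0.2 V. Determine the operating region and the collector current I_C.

Assume active: I_B = (5.6 − 0.7)/(150 + 81×0.82) = 0.0226 mA, I_C = β·I_B = 1.81 mA.
Then V_CE = 7.3 − 1.81×6.8 − 1.83×0.82 = -6.52 V < 0.2 V — the active assumption fails.
Re-solve with V_CE = 0.2 V. KCL at the emitter: V_E/R_E = (V_BB−0.7−V_E)/R_B + (V_CC−0.2−V_E)/R_C, giving V_E = 0.784 V.
I_C = (V_CC − 0.2 − V_E)/R_C = (7.1 − 0.784)/6.8 = 0.929 mA.
Check: I_B = (4.9 − 0.784)/150 = 0.0274 mA, and β·I_B = 2.2 mA > I_C, confirming saturation.

saturation; I_C ≈ 0.93 mA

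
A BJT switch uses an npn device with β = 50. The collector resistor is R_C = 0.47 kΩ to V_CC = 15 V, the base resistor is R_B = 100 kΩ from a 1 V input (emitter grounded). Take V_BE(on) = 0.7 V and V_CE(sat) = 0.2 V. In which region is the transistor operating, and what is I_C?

Assume active. Base-emitter loop: I_B = (V_BB − V_BE)/R_B = (1 − 0.7)/100 = 0.003 mA.
I_C = β·I_B = 50×0.003 = 0.15 mA.
V_CE = V_CC − I_C·R_C = 15 − 0.15×0.47 = 14.9 V > V_CE(sat), so the active-region assumption holds.

active; I_C ≈ 0.15 mA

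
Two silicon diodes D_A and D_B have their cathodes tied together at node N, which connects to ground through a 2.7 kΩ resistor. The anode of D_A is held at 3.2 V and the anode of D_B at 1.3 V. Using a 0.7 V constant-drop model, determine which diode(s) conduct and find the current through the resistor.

Assume both conduct. Then node N would need to be at both 3.2−0.7 = 2.5 V and 1.3−0.7 = 0.6 V, which is impossible.
Assume only D_A conducts: V_N = 3.2 − 0.7 = 2.5 V, so I_R = 2.5/2.7 = 0.926 mA.
Check D_B: its anode-to-cathode voltage is 1.3 − 2.5 = -1.2 V < 0.7 V, so it is off. The assumption is consistent.

Only D_A conducts; I_R ≈ 0.93 mA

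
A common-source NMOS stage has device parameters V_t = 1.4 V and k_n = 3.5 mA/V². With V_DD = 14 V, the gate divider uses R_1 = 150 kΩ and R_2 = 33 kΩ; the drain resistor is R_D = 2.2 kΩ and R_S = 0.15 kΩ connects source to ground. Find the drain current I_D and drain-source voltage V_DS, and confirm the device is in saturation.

V_G = V_DD·R_2/(R_1+R_2) = 14×33/183 = 2.52 V.
Assume saturation: I_D = (k_n/2)(V_GS − V_t)² with V_GS = V_G − I_D·R_S = 2.52 − 0.15·I_D.
Substituting gives 0.0394·I_D² − 1.59·I_D + 2.21 = 0, with roots I_D = 1.44 or 38.9 mA.
The root I_D = 38.9 mA gives V_GS = -3.32 V ≤ V_t, so take I_D = 1.44 mA.
Then V_GS = 2.31 V and V_DS = V_DD − I_D(R_D+R_S) = 14 − 1.44×2.35 = 10.6 V.
Saturation requires V_DS ≥ V_GS − V_t = 0.908 V; 10.6 ≥ 0.908 ✓.

I_D ≈ 1.4 mA, V_DS ≈ 11 V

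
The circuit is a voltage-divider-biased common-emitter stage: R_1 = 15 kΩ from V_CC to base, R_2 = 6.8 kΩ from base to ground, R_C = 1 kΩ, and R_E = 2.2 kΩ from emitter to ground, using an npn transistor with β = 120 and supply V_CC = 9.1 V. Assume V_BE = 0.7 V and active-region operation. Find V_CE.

Thevenize the base divider: V_Th = V_CC·R_2/(R_1+R_2) = 9.1×6.8/21.8 = 2.84 V, R_Th = R_1‖R_2 = 4.68 kΩ.
Base-emitter loop: V_Th = I_B·R_Th + V_BE + (β+1)I_B·R_E, so I_B = (2.84 − 0.7) / (4.68 + 121×2.2) = 0.00789 mA.
I_C = β·I_B = 120×0.00789 = 0.947 mA, and I_E = (β+1)I_B = 0.955 mA.
V_CE = V_CC − I_C·R_C − I_E·R_E = 9.1 − 0.947×1 − 0.955×2.2 = 6.05 V.
V_CE = 6.05 V > 0.2 V confirms active-region operation.

V_CE ≈ 6.1 V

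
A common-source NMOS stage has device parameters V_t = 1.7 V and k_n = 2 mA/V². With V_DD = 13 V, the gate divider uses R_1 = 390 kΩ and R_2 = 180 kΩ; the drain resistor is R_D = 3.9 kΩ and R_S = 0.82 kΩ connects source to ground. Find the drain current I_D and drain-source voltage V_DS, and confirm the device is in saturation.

V_G = V_DD·R_2/(R_1+R_2) = 13×180/570 = 4.11 V.
Assume saturation: I_D = (k_n/2)(V_GS − V_t)² with V_GS = V_G − I_D·R_S = 4.11 − 0.82·I_D.
Substituting gives 0.672·I_D² − 4.94·I_D + 5.79 = 0, with roots I_D = 1.46 or 5.89 mA.
The root I_D = 5.89 mA gives V_GS = -0.728 V ≤ V_t, so take I_D = 1.46 mA.
Then V_GS = 2.91 V and V_DS = V_DD − I_D(R_D+R_S) = 13 − 1.46×4.72 = 6.11 V.
Saturation requires V_DS ≥ V_GS − V_t = 1.21 V; 6.11 ≥ 1.21 ✓.

I_D ≈ 1.5 mA, V_DS ≈ 6.1 V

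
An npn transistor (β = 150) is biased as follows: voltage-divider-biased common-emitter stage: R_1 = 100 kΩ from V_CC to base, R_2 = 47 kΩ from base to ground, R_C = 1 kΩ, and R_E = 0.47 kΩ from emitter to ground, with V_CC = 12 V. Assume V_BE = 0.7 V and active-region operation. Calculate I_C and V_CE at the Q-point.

Thevenize the base divider: V_Th = V_CC·R_2/(R_1+R_2) = 12×47/147 = 3.84 V, R_Th = R_1‖R_2 = 32 kΩ.
Base-emitter loop: V_Th = I_B·R_Th + V_BE + (β+1)I_B·R_E, so I_B = (3.84 − 0.7) / (32 + 151×0.47) = 0.0305 mA.
I_C = β·I_B = 150×0.0305 = 4.57 mA, and I_E = (β+1)I_B = 4.6 mA.
V_CE = V_CC − I_C·R_C − I_E·R_E = 12 − 4.57×1 − 4.6×0.47 = 5.27 V.
V_CE = 5.27 V > 0.2 V confirms active-region operation.

I_C ≈ 4.6 mA, V_CE ≈ 5.3 V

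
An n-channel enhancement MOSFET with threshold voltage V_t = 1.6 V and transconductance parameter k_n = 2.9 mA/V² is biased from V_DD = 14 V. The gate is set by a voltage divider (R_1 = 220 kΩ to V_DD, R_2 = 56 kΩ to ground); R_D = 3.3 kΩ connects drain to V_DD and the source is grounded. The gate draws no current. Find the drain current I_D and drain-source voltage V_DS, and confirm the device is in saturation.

I_D ≈ 2.2 mA, V_DS ≈ 6.6 V

V_G = V_DD·R_2/(R_1+R_2) = 14×56/276 = 2.84 V. With the source grounded, V_GS = V_G = 2.84 V.
Assume saturation: I_D = (k_n/2)(V_GS − V_t)² = (2.9/2)×(2.84 − 1.6)² = 1.45×1.24² = 2.23 mA.
V_DS = V_DD − I_D·R_D = 14 − 2.23×3.3 = 6.64 V.
Saturation requires V_DS ≥ V_GS − V_t = 1.24 V; 6.64 ≥ 1.24 ✓.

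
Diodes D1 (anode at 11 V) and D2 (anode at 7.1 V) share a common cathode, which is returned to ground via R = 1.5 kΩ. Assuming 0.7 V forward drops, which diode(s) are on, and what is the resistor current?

Assume both conduct. Then node N would need to be at both 11−0.7 = 10.3 V and 7.1−0.7 = 6.4 V, which is impossible.
Assume only D1 conducts: V_N = 11 − 0.7 = 10.3 V, so I_R = 10.3/1.5 = 6.87 mA.
Check D2: its anode-to-cathode voltage is 7.1 − 10.3 = -3.2 V < 0.7 V, so it is off. The assumption is consistent.

Only D1 conducts; I_R ≈ 6.9 mA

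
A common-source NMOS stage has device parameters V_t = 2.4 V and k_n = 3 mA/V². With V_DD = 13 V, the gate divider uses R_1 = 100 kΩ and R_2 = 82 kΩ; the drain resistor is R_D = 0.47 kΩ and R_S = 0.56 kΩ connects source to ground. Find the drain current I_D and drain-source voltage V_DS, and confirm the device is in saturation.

I_D ≈ 3.5 mA, V_DS ≈ 9.4 V

V_G = V_DD·R_2/(R_1+R_2) = 13×82/182 = 5.86 V.
Assume saturation: I_D = (k_n/2)(V_GS − V_t)² with V_GS = V_G − I_D·R_S = 5.86 − 0.56·I_D.
Substituting gives 0.47·I_D² − 6.81·I_D + 17.9 = 0, with roots I_D = 3.46 or 11 mA.
The root I_D = 11 mA gives V_GS = -0.309 V ≤ V_t, so take I_D = 3.46 mA.
Then V_GS = 3.92 V and V_DS = V_DD − I_D(R_D+R_S) = 13 − 3.46×1.03 = 9.44 V.
Saturation requires V_DS ≥ V_GS − V_t = 1.52 V; 9.44 ≥ 1.52 ✓.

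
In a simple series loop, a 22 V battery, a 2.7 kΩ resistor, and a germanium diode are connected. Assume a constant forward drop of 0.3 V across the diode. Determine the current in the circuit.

KVL around the loop: 22 = V_D + I·R = 0.3 + I × 2.7 kΩ.
So I = (22 − 0.3) / 2.7 kΩ = 21.7 / 2.7 = 8.04 mA.

I ≈ 8 mA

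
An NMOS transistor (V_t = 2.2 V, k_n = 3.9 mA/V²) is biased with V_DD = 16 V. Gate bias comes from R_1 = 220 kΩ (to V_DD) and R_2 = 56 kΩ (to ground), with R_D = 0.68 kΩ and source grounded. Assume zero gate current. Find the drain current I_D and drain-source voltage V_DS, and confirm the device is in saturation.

I_D ≈ 2.1 mA, V_DS ≈ 15 V

V_G = V_DD·R_2/(R_1+R_2) = 16×56/276 = 3.25 V. With the source grounded, V_GS = V_G = 3.25 V.
Assume saturation: I_D = (k_n/2)(V_GS − V_t)² = (3.9/2)×(3.25 − 2.2)² = 1.95×1.05² = 2.14 mA.
V_DS = V_DD − I_D·R_D = 16 − 2.14×0.68 = 14.5 V.
Saturation requires V_DS ≥ V_GS − V_t = 1.05 V; 14.5 ≥ 1.05 ✓.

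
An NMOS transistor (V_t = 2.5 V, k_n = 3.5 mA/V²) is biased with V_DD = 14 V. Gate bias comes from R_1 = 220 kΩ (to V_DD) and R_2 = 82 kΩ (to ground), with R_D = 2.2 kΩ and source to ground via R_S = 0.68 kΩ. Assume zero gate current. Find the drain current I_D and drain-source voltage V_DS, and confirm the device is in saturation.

I_D ≈ 0.87 mA, V_DS ≈ 11 V

V_G = V_DD·R_2/(R_1+R_2) = 14×82/302 = 3.8 V.
Assume saturation: I_D = (k_n/2)(V_GS − V_t)² with V_GS = V_G − I_D·R_S = 3.8 − 0.68·I_D.
Substituting gives 0.809·I_D² − 4.1·I_D + 2.96 = 0, with roots I_D = 0.874 or 4.19 mA.
The root I_D = 4.19 mA gives V_GS = 0.953 V ≤ V_t, so take I_D = 0.874 mA.
Then V_GS = 3.21 V and V_DS = V_DD − I_D(R_D+R_S) = 14 − 0.874×2.88 = 11.5 V.
Saturation requires V_DS ≥ V_GS − V_t = 0.707 V; 11.5 ≥ 0.707 ✓.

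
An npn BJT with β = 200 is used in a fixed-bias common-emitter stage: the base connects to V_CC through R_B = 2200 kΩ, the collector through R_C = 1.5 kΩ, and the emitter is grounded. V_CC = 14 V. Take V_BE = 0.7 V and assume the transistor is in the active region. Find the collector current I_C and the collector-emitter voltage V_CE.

Base loop: V_CC = I_B·R_B + V_BE, so I_B = (14 − 0.7)/2200 kΩ = 0.00605 mA.
In the active region I_C = β·I_B = 200 × 0.00605 = 1.21 mA.
Collector loop: V_CE = V_CC − I_C·R_C = 14 − 1.21×1.5 = 12.2 V.
Since V_CE = 12.2 V > V_CE(sat) ≈ 0.2 V, the transistor is in the active region as assumed.

I_C ≈ 1.2 mA, V_CE ≈ 12 V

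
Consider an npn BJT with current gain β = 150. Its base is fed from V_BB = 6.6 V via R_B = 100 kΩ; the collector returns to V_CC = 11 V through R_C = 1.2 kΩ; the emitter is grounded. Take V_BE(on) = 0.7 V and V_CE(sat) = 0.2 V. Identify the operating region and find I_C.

Assume active. Base-emitter loop: I_B = (V_BB − V_BE)/R_B = (6.6 − 0.7)/100 = 0.059 mA.
I_C = β·I_B = 150×0.059 = 8.85 mA.
V_CE = V_CC − I_C·R_C = 11 − 8.85×1.2 = 0.38 V > V_CE(sat), so the active-region assumption holds.

active; I_C ≈ 8.8 mA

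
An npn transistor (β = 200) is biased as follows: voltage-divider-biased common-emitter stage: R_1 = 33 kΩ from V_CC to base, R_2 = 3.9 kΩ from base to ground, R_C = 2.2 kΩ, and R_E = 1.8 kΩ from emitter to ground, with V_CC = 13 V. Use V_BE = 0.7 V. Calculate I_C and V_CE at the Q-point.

I_C ≈ 0.37 mA, V_CE ≈ 12 V

Thevenize the base divider: V_Th = V_CC·R_2/(R_1+R_2) = 13×3.9/36.9 = 1.37 V, R_Th = R_1‖R_2 = 3.49 kΩ.
Base-emitter loop: V_Th = I_B·R_Th + V_BE + (β+1)I_B·R_E, so I_B = (1.37 − 0.7) / (3.49 + 201×1.8) = 0.00185 mA.
I_C = β·I_B = 200×0.00185 = 0.369 mA, and I_E = (β+1)I_B = 0.371 mA.
V_CE = V_CC − I_C·R_C − I_E·R_E = 13 − 0.369×2.2 − 0.371×1.8 = 11.5 V.
V_CE = 11.5 V > 0.2 V confirms active-region operation.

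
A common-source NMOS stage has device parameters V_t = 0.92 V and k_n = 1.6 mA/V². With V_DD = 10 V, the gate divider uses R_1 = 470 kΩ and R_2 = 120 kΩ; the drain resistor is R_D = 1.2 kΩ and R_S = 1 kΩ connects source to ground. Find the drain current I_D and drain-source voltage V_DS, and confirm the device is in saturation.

I_D ≈ 0.4 mA, V_DS ≈ 9.1 V

V_G = V_DD·R_2/(R_1+R_2) = 10×120/590 = 2.03 V.
Assume saturation: I_D = (k_n/2)(V_GS − V_t)² with V_GS = V_G − I_D·R_S = 2.03 − 1·I_D.
Substituting gives 0.8·I_D² − 2.78·I_D + 0.993 = 0, with roots I_D = 0.404 or 3.07 mA.
The root I_D = 3.07 mA gives V_GS = -1.04 V ≤ V_t, so take I_D = 0.404 mA.
Then V_GS = 1.63 V and V_DS = V_DD − I_D(R_D+R_S) = 10 − 0.404×2.2 = 9.11 V.
Saturation requires V_DS ≥ V_GS − V_t = 0.71 V; 9.11 ≥ 0.71 ✓.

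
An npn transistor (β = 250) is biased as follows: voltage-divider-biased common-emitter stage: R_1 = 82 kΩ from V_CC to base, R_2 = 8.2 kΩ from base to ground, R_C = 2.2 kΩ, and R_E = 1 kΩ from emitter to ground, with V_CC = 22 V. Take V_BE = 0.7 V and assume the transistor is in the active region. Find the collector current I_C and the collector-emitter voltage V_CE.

I_C ≈ 1.3 mA, V_CE ≈ 18 V

Thevenize the base divider: V_Th = V_CC·R_2/(R_1+R_2) = 22×8.2/90.2 = 2 V, R_Th = R_1‖R_2 = 7.45 kΩ.
Base-emitter loop: V_Th = I_B·R_Th + V_BE + (β+1)I_B·R_E, so I_B = (2 − 0.7) / (7.45 + 251×1) = 0.00503 mA.
I_C = β·I_B = 250×0.00503 = 1.26 mA, and I_E = (β+1)I_B = 1.26 mA.
V_CE = V_CC − I_C·R_C − I_E·R_E = 22 − 1.26×2.2 − 1.26×1 = 18 V.
V_CE = 18 V > 0.2 V confirms active-region operation.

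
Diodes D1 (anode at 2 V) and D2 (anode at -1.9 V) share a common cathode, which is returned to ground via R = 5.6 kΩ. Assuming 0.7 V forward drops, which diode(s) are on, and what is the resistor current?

Only D1 conducts; I_R ≈ 0.23 mA

Assume both conduct. Then node N would need to be at both 2−0.7 = 1.3 V and -1.9−0.7 = -2.6 V, which is impossible.
Assume only D1 conducts: V_N = 2 − 0.7 = 1.3 V, so I_R = 1.3/5.6 = 0.232 mA.
Check D2: its anode-to-cathode voltage is -1.9 − 1.3 = -3.2 V < 0.7 V, so it is off. The assumption is consistent.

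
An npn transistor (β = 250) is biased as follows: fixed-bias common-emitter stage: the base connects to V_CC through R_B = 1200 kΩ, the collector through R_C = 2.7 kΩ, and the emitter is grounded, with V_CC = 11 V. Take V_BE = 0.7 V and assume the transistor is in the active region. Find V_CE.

Base loop: V_CC = I_B·R_B + V_BE, so I_B = (11 − 0.7)/1200 kΩ = 0.00858 mA.
In the active region I_C = β·I_B = 250 × 0.00858 = 2.15 mA.
Collector loop: V_CE = V_CC − I_C·R_C = 11 − 2.15×2.7 = 5.21 V.
Since V_CE = 5.21 V > V_CE(sat) ≈ 0.2 V, the transistor is in the active region as assumed.

V_CE ≈ 5.2 V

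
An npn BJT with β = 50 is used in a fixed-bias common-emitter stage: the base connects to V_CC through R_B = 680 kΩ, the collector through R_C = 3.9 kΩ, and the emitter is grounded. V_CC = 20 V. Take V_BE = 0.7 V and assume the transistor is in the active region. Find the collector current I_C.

I_C ≈ 1.4 mA

Base loop: V_CC = I_B·R_B + V_BE, so I_B = (20 − 0.7)/680 kΩ = 0.0284 mA.
In the active region I_C = β·I_B = 50 × 0.0284 = 1.42 mA.
Collector loop: V_CE = V_CC − I_C·R_C = 20 − 1.42×3.9 = 14.5 V.
Since V_CE = 14.5 V > V_CE(sat) ≈ 0.2 V, the transistor is in the active region as assumed.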